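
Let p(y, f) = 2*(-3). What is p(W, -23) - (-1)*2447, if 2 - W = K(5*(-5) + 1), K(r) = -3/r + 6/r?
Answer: 2441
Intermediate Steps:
K(r) = 3/r
W = 17/8 (W = 2 - 3/(5*(-5) + 1) = 2 - 3/(-25 + 1) = 2 - 3/(-24) = 2 - 3*(-1)/24 = 2 - 1*(-1/8) = 2 + 1/8 = 17/8 ≈ 2.1250)
p(y, f) = -6
p(W, -23) - (-1)*2447 = -6 - (-1)*2447 = -6 - 1*(-2447) = -6 + 2447 = 2441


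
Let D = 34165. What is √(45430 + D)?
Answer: √79595 ≈ 282.13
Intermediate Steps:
√(45430 + D) = √(45430 + 34165) = √79595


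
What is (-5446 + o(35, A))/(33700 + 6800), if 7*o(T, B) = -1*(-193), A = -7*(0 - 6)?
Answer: -12643/94500 ≈ -0.13379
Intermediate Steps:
A = 42 (A = -7*(-6) = 42)
o(T, B) = 193/7 (o(T, B) = (-1*(-193))/7 = (⅐)*193 = 193/7)
(-5446 + o(35, A))/(33700 + 6800) = (-5446 + 193/7)/(33700 + 6800) = -37929/7/40500 = -37929/7*1/40500 = -12643/94500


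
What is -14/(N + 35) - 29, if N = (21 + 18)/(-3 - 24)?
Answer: -4442/151 ≈ -29.417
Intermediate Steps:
N = -13/9 (N = 39/(-27) = 39*(-1/27) = -13/9 ≈ -1.4444)
-14/(N + 35) - 29 = -14/(-13/9 + 35) - 29 = -14/302/9 - 29 = -14*9/302 - 29 = -63/151 - 29 = -4442/151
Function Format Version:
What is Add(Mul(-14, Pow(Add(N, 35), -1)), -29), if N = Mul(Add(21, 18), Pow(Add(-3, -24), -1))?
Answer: Rational(-4442, 151) ≈ -29.417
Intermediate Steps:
N = Rational(-13, 9) (N = Mul(39, Pow(-27, -1)) = Mul(39, Rational(-1, 27)) = Rational(-13, 9) ≈ -1.4444)
Add(Mul(-14, Pow(Add(N, 35), -1)), -29) = Add(Mul(-14, Pow(Add(Rational(-13, 9), 35), -1)), -29) = Add(Mul(-14, Pow(Rational(302, 9), -1)), -29) = Add(Mul(-14, Rational(9, 302)), -29) = Add(Rational(-63, 151), -29) = Rational(-4442, 151)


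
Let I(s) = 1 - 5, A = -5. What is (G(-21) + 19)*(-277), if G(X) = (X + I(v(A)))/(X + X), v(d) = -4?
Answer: -227971/42 ≈ -5427.9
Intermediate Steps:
I(s) = -4
G(X) = (-4 + X)/(2*X) (G(X) = (X - 4)/(X + X) = (-4 + X)/((2*X)) = (-4 + X)*(1/(2*X)) = (-4 + X)/(2*X))
(G(-21) + 19)*(-277) = ((½)*(-4 - 21)/(-21) + 19)*(-277) = ((½)*(-1/21)*(-25) + 19)*(-277) = (25/42 + 19)*(-277) = (823/42)*(-277) = -227971/42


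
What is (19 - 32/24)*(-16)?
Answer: -848/3 ≈ -282.67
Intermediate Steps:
(19 - 32/24)*(-16) = (19 - 32*1/24)*(-16) = (19 - 4/3)*(-16) = (53/3)*(-16) = -848/3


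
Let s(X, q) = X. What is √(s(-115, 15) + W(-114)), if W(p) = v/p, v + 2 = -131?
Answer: I*√4098/6 ≈ 10.669*I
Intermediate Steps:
v = -133 (v = -2 - 131 = -133)
W(p) = -133/p
√(s(-115, 15) + W(-114)) = √(-115 - 133/(-114)) = √(-115 - 133*(-1/114)) = √(-115 + 7/6) = √(-683/6) = I*√4098/6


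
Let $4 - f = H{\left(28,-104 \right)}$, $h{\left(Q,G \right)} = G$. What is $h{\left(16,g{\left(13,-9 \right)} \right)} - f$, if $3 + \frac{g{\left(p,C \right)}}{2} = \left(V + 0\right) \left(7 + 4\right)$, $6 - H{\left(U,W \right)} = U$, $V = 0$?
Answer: $-32$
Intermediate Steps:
$H{\left(U,W \right)} = 6 - U$
$g{\left(p,C \right)} = -6$ ($g{\left(p,C \right)} = -6 + 2 \left(0 + 0\right) \left(7 + 4\right) = -6 + 2 \cdot 0 \cdot 11 = -6 + 2 \cdot 0 = -6 + 0 = -6$)
$f = 26$ ($f = 4 - \left(6 - 28\right) = 4 - -22 = 4 + 22 = 26$)
$h{\left(16,g{\left(13,-9 \right)} \right)} - f = -6 - 26 = -32$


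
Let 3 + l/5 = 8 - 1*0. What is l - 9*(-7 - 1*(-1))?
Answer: 79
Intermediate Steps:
l = 25 (l = -15 + 5*(8 - 1*0) = -15 + 5*(8 + 0) = -15 + 5*8 = -15 + 40 = 25)
l - 9*(-7 - 1*(-1)) = 25 - 9*(-7 - 1*(-1)) = 25 - 9*(-7 + 1) = 25 - 9*(-6) = 25 + 54 = 79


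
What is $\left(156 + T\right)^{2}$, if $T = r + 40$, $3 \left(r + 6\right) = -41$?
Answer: $\frac{279841}{9} \approx 31093.0$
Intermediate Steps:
$r = - \frac{59}{3}$ ($r = -6 + \frac{1}{3} \left(-41\right) = -6 - \frac{41}{3} = - \frac{59}{3} \approx -19.667$)
$T = \frac{61}{3}$ ($T = - \frac{59}{3} + 40 = \frac{61}{3} \approx 20.333$)
$\left(156 + T\right)^{2} = \left(156 + \frac{61}{3}\right)^{2} = \left(\frac{529}{3}\right)^{2} = \frac{279841}{9}$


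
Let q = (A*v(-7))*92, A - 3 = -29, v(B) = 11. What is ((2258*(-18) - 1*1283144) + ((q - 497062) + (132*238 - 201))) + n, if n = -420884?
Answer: -2236831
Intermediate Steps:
A = -26 (A = 3 - 29 = -26)
q = -26312 (q = -26*11*92 = -286*92 = -26312)
((2258*(-18) - 1*1283144) + ((q - 497062) + (132*238 - 201))) + n = ((2258*(-18) - 1*1283144) + ((-26312 - 497062) + (132*238 - 201))) - 420884 = ((-40644 - 1283144) + (-523374 + (31416 - 201))) - 420884 = (-1323788 + (-523374 + 31215)) - 420884 = (-1323788 - 492159) - 420884 = -1815947 - 420884 = -2236831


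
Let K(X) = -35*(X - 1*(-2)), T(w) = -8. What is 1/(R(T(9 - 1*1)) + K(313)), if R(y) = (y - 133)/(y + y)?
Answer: -16/176259 ≈ -9.0776e-5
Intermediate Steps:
R(y) = (-133 + y)/(2*y) (R(y) = (-133 + y)/((2*y)) = (-133 + y)*(1/(2*y)) = (-133 + y)/(2*y))
K(X) = -70 - 35*X (K(X) = -35*(X + 2) = -35*(2 + X) = -70 - 35*X)
1/(R(T(9 - 1*1)) + K(313)) = 1/((½)*(-133 - 8)/(-8) + (-70 - 35*313)) = 1/((½)*(-⅛)*(-141) + (-70 - 10955)) = 1/(141/16 - 11025) = 1/(-176259/16) = -16/176259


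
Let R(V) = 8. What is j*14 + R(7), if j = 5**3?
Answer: 1758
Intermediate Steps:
j = 125
j*14 + R(7) = 125*14 + 8 = 1750 + 8 = 1758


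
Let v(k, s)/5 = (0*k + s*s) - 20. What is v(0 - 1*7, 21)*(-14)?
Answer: -29470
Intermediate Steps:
v(k, s) = -100 + 5*s² (v(k, s) = 5*((0*k + s*s) - 20) = 5*((0 + s²) - 20) = 5*(s² - 20) = 5*(-20 + s²) = -100 + 5*s²)
v(0 - 1*7, 21)*(-14) = (-100 + 5*21²)*(-14) = (-100 + 5*441)*(-14) = (-100 + 2205)*(-14) = 2105*(-14) = -29470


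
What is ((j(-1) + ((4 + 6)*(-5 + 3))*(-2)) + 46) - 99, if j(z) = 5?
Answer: -8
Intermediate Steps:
((j(-1) + ((4 + 6)*(-5 + 3))*(-2)) + 46) - 99 = ((5 + ((4 + 6)*(-5 + 3))*(-2)) + 46) - 99 = ((5 + (10*(-2))*(-2)) + 46) - 99 = ((5 - 20*(-2)) + 46) - 99 = ((5 + 40) + 46) - 99 = (45 + 46) - 99 = 91 - 99 = -8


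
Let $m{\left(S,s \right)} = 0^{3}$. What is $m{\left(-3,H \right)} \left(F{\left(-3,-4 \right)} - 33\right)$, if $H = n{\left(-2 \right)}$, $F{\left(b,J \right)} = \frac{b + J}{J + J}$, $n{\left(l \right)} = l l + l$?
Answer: $0$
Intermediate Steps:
$n{\left(l \right)} = l + l^{2}$ ($n{\left(l \right)} = l^{2} + l = l + l^{2}$)
$F{\left(b,J \right)} = \frac{J + b}{2 J}$
$H = 2$ ($H = - 2 \left(1 - 2\right) = \left(-2\right) \left(-1\right) = 2$)
$m{\left(S,s \right)} = 0$
$m{\left(-3,H \right)} \left(F{\left(-3,-4 \right)} - 33\right) = 0 \left(\frac{-4 - 3}{2 \left(-4\right)} - 33\right) = 0 \left(\frac{1}{2} \left(- \frac{1}{4}\right) \left(-7\right) - 33\right) = 0 \left(\frac{7}{8} - 33\right) = 0 \left(- \frac{257}{8}\right) = 0$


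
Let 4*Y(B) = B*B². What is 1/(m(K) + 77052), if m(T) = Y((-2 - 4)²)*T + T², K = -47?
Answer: -1/468947 ≈ -2.1324e-6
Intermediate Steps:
Y(B) = B³/4 (Y(B) = (B*B²)/4 = B³/4)
m(T) = T² + 11664*T (m(T) = (((-2 - 4)²)³/4)*T + T² = (((-6)²)³/4)*T + T² = ((¼)*36³)*T + T² = ((¼)*46656)*T + T² = 11664*T + T² = T² + 11664*T)
1/(m(K) + 77052) = 1/(-47*(11664 - 47) + 77052) = 1/(-47*11617 + 77052) = 1/(-545999 + 77052) = 1/(-468947) = -1/468947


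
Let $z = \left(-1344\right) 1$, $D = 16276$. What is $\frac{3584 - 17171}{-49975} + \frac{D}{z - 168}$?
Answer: $- \frac{198212389}{18890550} \approx -10.493$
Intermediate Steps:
$z = -1344$
$\frac{3584 - 17171}{-49975} + \frac{D}{z - 168} = \frac{3584 - 17171}{-49975} + \frac{16276}{-1344 - 168} = \left(3584 - 17171\right) \left(- \frac{1}{49975}\right) + \frac{16276}{-1344 - 168} = \left(-13587\right) \left(- \frac{1}{49975}\right) + \frac{16276}{-1512} = \frac{13587}{49975} + 16276 \left(- \frac{1}{1512}\right) = \frac{13587}{49975} - \frac{4069}{378} = - \frac{198212389}{18890550}$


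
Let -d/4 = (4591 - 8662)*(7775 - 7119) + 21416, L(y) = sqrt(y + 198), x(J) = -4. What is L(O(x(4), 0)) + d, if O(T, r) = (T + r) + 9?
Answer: 10596640 + sqrt(203) ≈ 1.0597e+7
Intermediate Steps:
O(T, r) = 9 + T + r
L(y) = sqrt(198 + y)
d = 10596640 (d = -4*((4591 - 8662)*(7775 - 7119) + 21416) = -4*(-4071*656 + 21416) = -4*(-2670576 + 21416) = -4*(-2649160) = 10596640)
L(O(x(4), 0)) + d = sqrt(198 + (9 - 4 + 0)) + 10596640 = sqrt(198 + 5) + 10596640 = sqrt(203) + 10596640 = 10596640 + sqrt(203)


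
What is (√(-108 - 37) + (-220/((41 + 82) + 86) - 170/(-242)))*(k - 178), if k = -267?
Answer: 358225/2299 - 445*I*√145 ≈ 155.82 - 5358.5*I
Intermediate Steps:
(√(-108 - 37) + (-220/((41 + 82) + 86) - 170/(-242)))*(k - 178) = (√(-108 - 37) + (-220/((41 + 82) + 86) - 170/(-242)))*(-267 - 178) = (√(-145) + (-220/(123 + 86) - 170*(-1/242)))*(-445) = (I*√145 + (-220/209 + 85/121))*(-445) = (I*√145 + (-220*1/209 + 85/121))*(-445) = (I*√145 + (-20/19 + 85/121))*(-445) = (I*√145 - 805/2299)*(-445) = (-805/2299 + I*√145)*(-445) = 358225/2299 - 445*I*√145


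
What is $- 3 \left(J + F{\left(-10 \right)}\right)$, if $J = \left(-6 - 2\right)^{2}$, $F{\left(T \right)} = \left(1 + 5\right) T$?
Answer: $-12$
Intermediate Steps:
$F{\left(T \right)} = 6 T$
$J = 64$ ($J = \left(-8\right)^{2} = 64$)
$- 3 \left(J + F{\left(-10 \right)}\right) = - 3 \left(64 + 6 \left(-10\right)\right) = - 3 \left(64 - 60\right) = \left(-3\right) 4 = -12$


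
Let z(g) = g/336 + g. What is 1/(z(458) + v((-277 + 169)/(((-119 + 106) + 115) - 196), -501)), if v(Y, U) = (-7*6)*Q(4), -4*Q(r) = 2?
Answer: 168/80701 ≈ 0.0020818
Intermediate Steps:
Q(r) = -½ (Q(r) = -¼*2 = -½)
v(Y, U) = 21 (v(Y, U) = -7*6*(-½) = -42*(-½) = 21)
z(g) = 337*g/336 (z(g) = g*(1/336) + g = g/336 + g = 337*g/336)
1/(z(458) + v((-277 + 169)/(((-119 + 106) + 115) - 196), -501)) = 1/((337/336)*458 + 21) = 1/(77173/168 + 21) = 1/(80701/168) = 168/80701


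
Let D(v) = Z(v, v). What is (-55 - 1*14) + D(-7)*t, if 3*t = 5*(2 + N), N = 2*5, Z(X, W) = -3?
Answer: -129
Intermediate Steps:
D(v) = -3
N = 10
t = 20 (t = (5*(2 + 10))/3 = (5*12)/3 = (⅓)*60 = 20)
(-55 - 1*14) + D(-7)*t = (-55 - 1*14) - 3*20 = (-55 - 14) - 60 = -69 - 60 = -129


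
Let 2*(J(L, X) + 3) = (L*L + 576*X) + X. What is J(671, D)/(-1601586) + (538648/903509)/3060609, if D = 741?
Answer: -202278813579126208/738141031597315311 ≈ -0.27404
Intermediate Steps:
J(L, X) = -3 + L²/2 + 577*X/2 (J(L, X) = -3 + ((L*L + 576*X) + X)/2 = -3 + ((L² + 576*X) + X)/2 = -3 + (L² + 577*X)/2 = -3 + (L²/2 + 577*X/2) = -3 + L²/2 + 577*X/2)
J(671, D)/(-1601586) + (538648/903509)/3060609 = (-3 + (½)*671² + (577/2)*741)/(-1601586) + (538648/903509)/3060609 = (-3 + (½)*450241 + 427557/2)*(-1/1601586) + (538648*(1/903509))*(1/3060609) = (-3 + 450241/2 + 427557/2)*(-1/1601586) + (538648/903509)*(1/3060609) = 438896*(-1/1601586) + 538648/2765287776981 = -219448/800793 + 538648/2765287776981 = -202278813579126208/738141031597315311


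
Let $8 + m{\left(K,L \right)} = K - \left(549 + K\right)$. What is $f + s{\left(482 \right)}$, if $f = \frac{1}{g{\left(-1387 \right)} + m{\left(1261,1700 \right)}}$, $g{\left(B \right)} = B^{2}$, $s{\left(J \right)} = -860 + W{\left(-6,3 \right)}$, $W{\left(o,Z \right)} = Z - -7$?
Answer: $- \frac{1634730199}{1923212} \approx -850.0$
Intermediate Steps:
$W{\left(o,Z \right)} = 7 + Z$ ($W{\left(o,Z \right)} = Z + 7 = 7 + Z$)
$s{\left(J \right)} = -850$ ($s{\left(J \right)} = -860 + \left(7 + 3\right) = -860 + 10 = -850$)
$m{\left(K,L \right)} = -557$ ($m{\left(K,L \right)} = -8 + \left(K - \left(549 + K\right)\right) = -8 - 549 = -557$)
$f = \frac{1}{1923212}$ ($f = \frac{1}{\left(-1387\right)^{2} - 557} = \frac{1}{1923769 - 557} = \frac{1}{1923212} \approx 5.1996 \cdot 10^{-7}$)
$f + s{\left(482 \right)} = \frac{1}{1923212} - 850 = - \frac{1634730199}{1923212}$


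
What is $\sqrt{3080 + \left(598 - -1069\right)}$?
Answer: $\sqrt{4747} \approx 68.898$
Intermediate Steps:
$\sqrt{3080 + \left(598 - -1069\right)} = \sqrt{3080 + \left(598 + 1069\right)} = \sqrt{3080 + 1667} = \sqrt{4747}$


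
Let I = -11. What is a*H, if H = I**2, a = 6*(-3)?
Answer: -2178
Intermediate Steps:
a = -18
H = 121 (H = (-11)**2 = 121)
a*H = -18*121 = -2178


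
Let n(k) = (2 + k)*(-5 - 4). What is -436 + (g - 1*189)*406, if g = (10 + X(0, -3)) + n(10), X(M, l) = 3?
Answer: -115740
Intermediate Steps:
n(k) = -18 - 9*k (n(k) = (2 + k)*(-9) = -18 - 9*k)
g = -95 (g = (10 + 3) + (-18 - 9*10) = 13 + (-18 - 90) = 13 - 108 = -95)
-436 + (g - 1*189)*406 = -436 + (-95 - 1*189)*406 = -436 + (-95 - 189)*406 = -436 - 284*406 = -436 - 115304 = -115740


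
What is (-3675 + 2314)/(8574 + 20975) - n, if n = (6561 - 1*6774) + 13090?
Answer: -380503834/29549 ≈ -12877.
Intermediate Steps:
n = 12877 (n = (6561 - 6774) + 13090 = -213 + 13090 = 12877)
(-3675 + 2314)/(8574 + 20975) - n = (-3675 + 2314)/(8574 + 20975) - 1*12877 = -1361/29549 - 12877 = -380503834/29549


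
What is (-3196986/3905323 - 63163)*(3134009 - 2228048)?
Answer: -223478032623878235/3905323 ≈ -5.7224e+10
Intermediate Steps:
(-3196986/3905323 - 63163)*(3134009 - 2228048) = (-3196986*1/3905323 - 63163)*905961 = (-3196986/3905323 - 63163)*905961 = -246675113635/3905323*905961 = -223478032623878235/3905323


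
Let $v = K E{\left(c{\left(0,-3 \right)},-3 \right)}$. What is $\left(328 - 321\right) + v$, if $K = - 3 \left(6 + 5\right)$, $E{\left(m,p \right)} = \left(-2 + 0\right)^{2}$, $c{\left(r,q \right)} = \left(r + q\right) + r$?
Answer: $-125$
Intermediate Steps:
$c{\left(r,q \right)} = q + 2 r$ ($c{\left(r,q \right)} = \left(q + r\right) + r = q + 2 r$)
$E{\left(m,p \right)} = 4$ ($E{\left(m,p \right)} = \left(-2\right)^{2} = 4$)
$K = -33$ ($K = \left(-3\right) 11 = -33$)
$v = -132$ ($v = \left(-33\right) 4 = -132$)
$\left(328 - 321\right) + v = \left(328 - 321\right) - 132 = 7 - 132 = -125$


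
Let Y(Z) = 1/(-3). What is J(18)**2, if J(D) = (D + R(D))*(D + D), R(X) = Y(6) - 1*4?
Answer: 242064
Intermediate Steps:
Y(Z) = -1/3 (Y(Z) = 1*(-1/3) = -1/3)
R(X) = -13/3 (R(X) = -1/3 - 1*4 = -1/3 - 4 = -13/3)
J(D) = 2*D*(-13/3 + D) (J(D) = (D - 13/3)*(D + D) = (-13/3 + D)*(2*D) = 2*D*(-13/3 + D))
J(18)**2 = ((2/3)*18*(-13 + 3*18))**2 = ((2/3)*18*(-13 + 54))**2 = ((2/3)*18*41)**2 = 492**2 = 242064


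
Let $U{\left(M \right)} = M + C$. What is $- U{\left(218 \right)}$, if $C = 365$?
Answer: $-583$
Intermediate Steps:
$U{\left(M \right)} = 365 + M$ ($U{\left(M \right)} = M + 365 = 365 + M$)
$- U{\left(218 \right)} = - (365 + 218) = \left(-1\right) 583 = -583$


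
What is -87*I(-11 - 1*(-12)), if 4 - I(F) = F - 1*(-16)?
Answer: 1131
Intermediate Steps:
I(F) = -12 - F (I(F) = 4 - (F - 1*(-16)) = 4 - (F + 16) = 4 - (16 + F) = 4 + (-16 - F) = -12 - F)
-87*I(-11 - 1*(-12)) = -87*(-12 - (-11 - 1*(-12))) = -87*(-12 - (-11 + 12)) = -87*(-12 - 1*1) = -87*(-12 - 1) = -87*(-13) = 1131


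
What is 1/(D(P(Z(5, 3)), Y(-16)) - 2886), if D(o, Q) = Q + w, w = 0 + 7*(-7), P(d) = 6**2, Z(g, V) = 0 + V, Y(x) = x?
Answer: -1/2951 ≈ -0.00033887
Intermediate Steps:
Z(g, V) = V
P(d) = 36
w = -49 (w = 0 - 49 = -49)
D(o, Q) = -49 + Q (D(o, Q) = Q - 49 = -49 + Q)
1/(D(P(Z(5, 3)), Y(-16)) - 2886) = 1/((-49 - 16) - 2886) = 1/(-65 - 2886) = 1/(-2951) = -1/2951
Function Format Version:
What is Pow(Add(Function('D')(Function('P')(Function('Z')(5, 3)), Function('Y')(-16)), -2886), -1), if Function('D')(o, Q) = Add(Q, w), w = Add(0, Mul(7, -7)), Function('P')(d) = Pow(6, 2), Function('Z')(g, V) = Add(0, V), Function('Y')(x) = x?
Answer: Rational(-1, 2951) ≈ -0.00033887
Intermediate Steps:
Function('Z')(g, V) = V
Function('P')(d) = 36
w = -49 (w = Add(0, -49) = -49)
Function('D')(o, Q) = Add(-49, Q) (Function('D')(o, Q) = Add(Q, -49) = Add(-49, Q))
Pow(Add(Function('D')(Function('P')(Function('Z')(5, 3)), Function('Y')(-16)), -2886), -1) = Pow(Add(Add(-49, -16), -2886), -1) = Pow(Add(-65, -2886), -1) = Pow(-2951, -1) = Rational(-1, 2951)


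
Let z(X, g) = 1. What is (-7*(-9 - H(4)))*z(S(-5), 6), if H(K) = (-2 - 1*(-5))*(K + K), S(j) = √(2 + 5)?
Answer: 231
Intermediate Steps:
S(j) = √7
H(K) = 6*K (H(K) = (-2 + 5)*(2*K) = 3*(2*K) = 6*K)
(-7*(-9 - H(4)))*z(S(-5), 6) = -7*(-9 - 6*4)*1 = -7*(-9 - 1*24)*1 = -7*(-9 - 24)*1 = -7*(-33)*1 = 231*1 = 231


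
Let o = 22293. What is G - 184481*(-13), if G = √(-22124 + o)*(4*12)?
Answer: 2398877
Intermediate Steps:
G = 624 (G = √(-22124 + 22293)*(4*12) = √169*48 = 13*48 = 624)
G - 184481*(-13) = 624 - 184481*(-13) = 624 + 2398253 = 2398877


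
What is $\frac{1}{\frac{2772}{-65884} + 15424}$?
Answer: $\frac{2353}{36292573} \approx 6.4834 \cdot 10^{-5}$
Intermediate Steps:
$\frac{1}{\frac{2772}{-65884} + 15424} = \frac{1}{2772 \left(- \frac{1}{65884}\right) + 15424} = \frac{1}{- \frac{99}{2353} + 15424} = \frac{1}{\frac{36292573}{2353}} = \frac{2353}{36292573}$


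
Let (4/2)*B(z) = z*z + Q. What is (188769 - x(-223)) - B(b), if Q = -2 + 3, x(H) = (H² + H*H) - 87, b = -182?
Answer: 145671/2 ≈ 72836.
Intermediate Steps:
x(H) = -87 + 2*H² (x(H) = (H² + H²) - 87 = 2*H² - 87 = -87 + 2*H²)
Q = 1
B(z) = ½ + z²/2 (B(z) = (z*z + 1)/2 = (z² + 1)/2 = (1 + z²)/2 = ½ + z²/2)
(188769 - x(-223)) - B(b) = (188769 - (-87 + 2*(-223)²)) - (½ + (½)*(-182)²) = (188769 - (-87 + 2*49729)) - (½ + (½)*33124) = (188769 - (-87 + 99458)) - (½ + 16562) = (188769 - 1*99371) - 1*33125/2 = (188769 - 99371) - 33125/2 = 89398 - 33125/2 = 145671/2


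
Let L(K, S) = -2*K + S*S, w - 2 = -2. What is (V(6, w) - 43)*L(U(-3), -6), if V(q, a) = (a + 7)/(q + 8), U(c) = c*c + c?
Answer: -1020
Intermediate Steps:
w = 0 (w = 2 - 2 = 0)
U(c) = c + c² (U(c) = c² + c = c + c²)
L(K, S) = S² - 2*K (L(K, S) = -2*K + S² = S² - 2*K)
V(q, a) = (7 + a)/(8 + q)
(V(6, w) - 43)*L(U(-3), -6) = ((7 + 0)/(8 + 6) - 43)*((-6)² - (-6)*(1 - 3)) = (7/14 - 43)*(36 - (-6)*(-2)) = ((1/14)*7 - 43)*(36 - 2*6) = (½ - 43)*(36 - 12) = -85/2*24 = -1020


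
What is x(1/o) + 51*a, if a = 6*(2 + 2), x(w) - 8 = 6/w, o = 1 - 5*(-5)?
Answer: 1388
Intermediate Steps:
o = 26 (o = 1 + 25 = 26)
x(w) = 8 + 6/w
a = 24 (a = 6*4 = 24)
x(1/o) + 51*a = (8 + 6/(1/26)) + 51*24 = (8 + 6/(1/26)) + 1224 = (8 + 6*26) + 1224 = (8 + 156) + 1224 = 164 + 1224 = 1388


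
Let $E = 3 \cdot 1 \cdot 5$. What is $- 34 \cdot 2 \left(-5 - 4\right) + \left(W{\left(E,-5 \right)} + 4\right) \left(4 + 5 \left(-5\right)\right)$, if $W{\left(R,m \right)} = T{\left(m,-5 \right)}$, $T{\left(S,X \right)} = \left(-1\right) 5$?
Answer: $633$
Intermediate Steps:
$T{\left(S,X \right)} = -5$
$E = 15$ ($E = 3 \cdot 5 = 15$)
$W{\left(R,m \right)} = -5$
$- 34 \cdot 2 \left(-5 - 4\right) + \left(W{\left(E,-5 \right)} + 4\right) \left(4 + 5 \left(-5\right)\right) = - 34 \cdot 2 \left(-5 - 4\right) + \left(-5 + 4\right) \left(4 + 5 \left(-5\right)\right) = - 34 \cdot 2 \left(-9\right) - \left(4 - 25\right) = \left(-34\right) \left(-18\right) - -21 = 612 + 21 = 633$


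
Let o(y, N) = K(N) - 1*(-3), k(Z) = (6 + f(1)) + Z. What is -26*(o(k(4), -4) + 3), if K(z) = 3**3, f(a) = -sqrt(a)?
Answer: -858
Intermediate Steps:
K(z) = 27
k(Z) = 5 + Z (k(Z) = (6 - sqrt(1)) + Z = (6 - 1*1) + Z = (6 - 1) + Z = 5 + Z)
o(y, N) = 30 (o(y, N) = 27 - 1*(-3) = 27 + 3 = 30)
-26*(o(k(4), -4) + 3) = -26*(30 + 3) = -26*33 = -858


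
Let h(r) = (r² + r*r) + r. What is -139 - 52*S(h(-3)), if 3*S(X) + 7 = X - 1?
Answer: -781/3 ≈ -260.33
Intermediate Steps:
h(r) = r + 2*r² (h(r) = (r² + r²) + r = 2*r² + r = r + 2*r²)
S(X) = -8/3 + X/3 (S(X) = -7/3 + (X - 1)/3 = -7/3 + (-1 + X)/3 = -7/3 + (-⅓ + X/3) = -8/3 + X/3)
-139 - 52*S(h(-3)) = -139 - 52*(-8/3 + (-3*(1 + 2*(-3)))/3) = -139 - 52*(-8/3 + (-3*(1 - 6))/3) = -139 - 52*(-8/3 + (-3*(-5))/3) = -139 - 52*(-8/3 + (⅓)*15) = -139 - 52*(-8/3 + 5) = -139 - 52*7/3 = -139 - 364/3 = -781/3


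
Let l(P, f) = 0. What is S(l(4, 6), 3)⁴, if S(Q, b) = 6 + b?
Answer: 6561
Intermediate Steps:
S(l(4, 6), 3)⁴ = (6 + 3)⁴ = 9⁴ = 6561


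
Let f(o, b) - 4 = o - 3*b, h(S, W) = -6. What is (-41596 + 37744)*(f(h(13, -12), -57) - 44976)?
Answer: 172596564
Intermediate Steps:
f(o, b) = 4 + o - 3*b (f(o, b) = 4 + (o - 3*b) = 4 + o - 3*b)
(-41596 + 37744)*(f(h(13, -12), -57) - 44976) = (-41596 + 37744)*((4 - 6 - 3*(-57)) - 44976) = -3852*((4 - 6 + 171) - 44976) = -3852*(169 - 44976) = -3852*(-44807) = 172596564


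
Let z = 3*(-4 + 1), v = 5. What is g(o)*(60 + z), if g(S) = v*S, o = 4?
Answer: 1020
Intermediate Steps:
g(S) = 5*S
z = -9 (z = 3*(-3) = -9)
g(o)*(60 + z) = (5*4)*(60 - 9) = 20*51 = 1020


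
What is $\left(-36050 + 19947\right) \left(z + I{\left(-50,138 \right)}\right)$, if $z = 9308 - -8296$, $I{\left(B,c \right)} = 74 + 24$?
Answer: $-285055306$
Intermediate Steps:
$I{\left(B,c \right)} = 98$
$z = 17604$ ($z = 9308 + 8296 = 17604$)
$\left(-36050 + 19947\right) \left(z + I{\left(-50,138 \right)}\right) = \left(-36050 + 19947\right) \left(17604 + 98\right) = \left(-16103\right) 17702 = -285055306$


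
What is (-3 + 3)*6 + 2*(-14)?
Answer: -28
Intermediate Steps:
(-3 + 3)*6 + 2*(-14) = 0*6 - 28 = 0 - 28 = -28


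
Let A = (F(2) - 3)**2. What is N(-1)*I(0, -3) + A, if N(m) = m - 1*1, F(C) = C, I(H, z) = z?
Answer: 7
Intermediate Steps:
N(m) = -1 + m (N(m) = m - 1 = -1 + m)
A = 1 (A = (2 - 3)**2 = (-1)**2 = 1)
N(-1)*I(0, -3) + A = (-1 - 1)*(-3) + 1 = -2*(-3) + 1 = 6 + 1 = 7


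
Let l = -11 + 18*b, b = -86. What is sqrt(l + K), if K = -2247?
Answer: I*sqrt(3806) ≈ 61.693*I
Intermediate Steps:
l = -1559 (l = -11 + 18*(-86) = -11 - 1548 = -1559)
sqrt(l + K) = sqrt(-1559 - 2247) = sqrt(-3806) = I*sqrt(3806)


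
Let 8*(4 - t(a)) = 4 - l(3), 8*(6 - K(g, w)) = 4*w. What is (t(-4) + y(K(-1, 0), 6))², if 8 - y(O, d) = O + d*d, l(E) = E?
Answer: 58081/64 ≈ 907.52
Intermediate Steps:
K(g, w) = 6 - w/2
y(O, d) = 8 - O - d² (y(O, d) = 8 - (O + d*d) = 8 - (O + d²) = 8 + (-O - d²) = 8 - O - d²)
t(a) = 31/8 (t(a) = 4 - (4 - 1*3)/8 = 4 - (4 - 3)/8 = 4 - ⅛*1 = 4 - ⅛ = 31/8)
(t(-4) + y(K(-1, 0), 6))² = (31/8 + (8 - (6 - ½*0) - 1*6²))² = (31/8 + (8 - (6 + 0) - 1*36))² = (31/8 + (8 - 1*6 - 36))² = (31/8 + (8 - 6 - 36))² = (31/8 - 34)² = (-241/8)² = 58081/64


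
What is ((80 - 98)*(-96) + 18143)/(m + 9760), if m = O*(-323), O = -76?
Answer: 19871/34308 ≈ 0.57919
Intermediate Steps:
m = 24548 (m = -76*(-323) = 24548)
((80 - 98)*(-96) + 18143)/(m + 9760) = ((80 - 98)*(-96) + 18143)/(24548 + 9760) = (-18*(-96) + 18143)/34308 = (1728 + 18143)*(1/34308) = 19871*(1/34308) = 19871/34308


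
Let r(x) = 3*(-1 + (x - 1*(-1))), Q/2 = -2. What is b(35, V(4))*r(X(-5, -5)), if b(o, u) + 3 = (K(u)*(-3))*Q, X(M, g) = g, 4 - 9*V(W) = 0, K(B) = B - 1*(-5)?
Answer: -935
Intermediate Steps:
Q = -4 (Q = 2*(-2) = -4)
K(B) = 5 + B (K(B) = B + 5 = 5 + B)
V(W) = 4/9 (V(W) = 4/9 - 1/9*0 = 4/9 + 0 = 4/9)
r(x) = 3*x (r(x) = 3*(-1 + (x + 1)) = 3*(-1 + (1 + x)) = 3*x)
b(o, u) = 57 + 12*u (b(o, u) = -3 + ((5 + u)*(-3))*(-4) = -3 + (-15 - 3*u)*(-4) = -3 + (60 + 12*u) = 57 + 12*u)
b(35, V(4))*r(X(-5, -5)) = (57 + 12*(4/9))*(3*(-5)) = (57 + 16/3)*(-15) = (187/3)*(-15) = -935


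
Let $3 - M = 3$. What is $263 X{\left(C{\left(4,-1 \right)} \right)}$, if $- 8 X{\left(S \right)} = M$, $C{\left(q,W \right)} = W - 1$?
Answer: $0$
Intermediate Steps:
$C{\left(q,W \right)} = -1 + W$
$M = 0$ ($M = 3 - 3 = 0$)
$X{\left(S \right)} = 0$ ($X{\left(S \right)} = \left(- \frac{1}{8}\right) 0 = 0$)
$263 X{\left(C{\left(4,-1 \right)} \right)} = 263 \cdot 0 = 0$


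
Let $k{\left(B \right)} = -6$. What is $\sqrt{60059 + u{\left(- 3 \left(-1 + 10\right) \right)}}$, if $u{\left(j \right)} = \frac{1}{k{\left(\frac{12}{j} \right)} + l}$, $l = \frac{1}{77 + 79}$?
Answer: $\frac{\sqrt{52504933415}}{935} \approx 245.07$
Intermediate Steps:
$l = \frac{1}{156} \approx 0.0064103$
$u{\left(j \right)} = - \frac{156}{935}$ ($u{\left(j \right)} = \frac{1}{-6 + \frac{1}{156}} = \frac{1}{- \frac{935}{156}} = - \frac{156}{935}$)
$\sqrt{60059 + u{\left(- 3 \left(-1 + 10\right) \right)}} = \sqrt{60059 - \frac{156}{935}} = \sqrt{\frac{56155009}{935}} = \frac{\sqrt{52504933415}}{935}$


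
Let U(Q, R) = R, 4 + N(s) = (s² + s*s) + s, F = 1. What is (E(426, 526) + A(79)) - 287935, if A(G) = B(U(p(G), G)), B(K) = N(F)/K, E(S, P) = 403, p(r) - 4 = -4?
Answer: -22715029/79 ≈ -2.8753e+5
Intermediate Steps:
p(r) = 0 (p(r) = 4 - 4 = 0)
N(s) = -4 + s + 2*s² (N(s) = -4 + ((s² + s*s) + s) = -4 + ((s² + s²) + s) = -4 + (2*s² + s) = -4 + (s + 2*s²) = -4 + s + 2*s²)
B(K) = -1/K (B(K) = (-4 + 1 + 2*1²)/K = (-4 + 1 + 2*1)/K = (-4 + 1 + 2)/K = -1/K)
A(G) = -1/G
(E(426, 526) + A(79)) - 287935 = (403 - 1/79) - 287935 = 31836/79 - 287935 = -22715029/79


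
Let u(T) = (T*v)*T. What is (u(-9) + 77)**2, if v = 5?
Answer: 232324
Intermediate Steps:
u(T) = 5*T**2 (u(T) = (T*5)*T = (5*T)*T = 5*T**2)
(u(-9) + 77)**2 = (5*(-9)**2 + 77)**2 = (5*81 + 77)**2 = (405 + 77)**2 = 482**2 = 232324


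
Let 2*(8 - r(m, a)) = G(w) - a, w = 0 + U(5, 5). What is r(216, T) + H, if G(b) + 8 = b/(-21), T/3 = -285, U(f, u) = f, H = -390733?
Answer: -8214116/21 ≈ -3.9115e+5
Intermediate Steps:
T = -855 (T = 3*(-285) = -855)
w = 5 (w = 0 + 5 = 5)
G(b) = -8 - b/21 (G(b) = -8 + b/(-21) = -8 + b*(-1/21) = -8 - b/21)
r(m, a) = 509/42 + a/2 (r(m, a) = 8 - ((-8 - 1/21*5) - a)/2 = 8 - ((-8 - 5/21) - a)/2 = 8 - (-173/21 - a)/2 = 8 + (173/42 + a/2) = 509/42 + a/2)
r(216, T) + H = (509/42 + (1/2)*(-855)) - 390733 = (509/42 - 855/2) - 390733 = -8723/21 - 390733 = -8214116/21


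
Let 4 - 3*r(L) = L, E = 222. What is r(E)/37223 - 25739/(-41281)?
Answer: 2865249133/4609807989 ≈ 0.62156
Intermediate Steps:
r(L) = 4/3 - L/3
r(E)/37223 - 25739/(-41281) = (4/3 - ⅓*222)/37223 - 25739/(-41281) = (4/3 - 74)*(1/37223) - 25739*(-1/41281) = -218/3*1/37223 + 25739/41281 = -218/111669 + 25739/41281 = 2865249133/4609807989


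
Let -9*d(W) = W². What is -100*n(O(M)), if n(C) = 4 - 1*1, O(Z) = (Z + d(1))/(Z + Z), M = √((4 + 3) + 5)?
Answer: -300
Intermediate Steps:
d(W) = -W²/9
M = 2*√3 (M = √(7 + 5) = √12 = 2*√3 ≈ 3.4641)
O(Z) = (-⅑ + Z)/(2*Z) (O(Z) = (Z - ⅑*1²)/(Z + Z) = (Z - ⅑*1)/((2*Z)) = (Z - ⅑)*(1/(2*Z)) = (-⅑ + Z)*(1/(2*Z)) = (-⅑ + Z)/(2*Z))
n(C) = 3 (n(C) = 4 - 1 = 3)
-100*n(O(M)) = -100*3 = -300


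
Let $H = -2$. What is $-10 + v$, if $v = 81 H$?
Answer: $-172$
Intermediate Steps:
$v = -162$ ($v = 81 \left(-2\right) = -162$)
$-10 + v = -10 - 162 = -172$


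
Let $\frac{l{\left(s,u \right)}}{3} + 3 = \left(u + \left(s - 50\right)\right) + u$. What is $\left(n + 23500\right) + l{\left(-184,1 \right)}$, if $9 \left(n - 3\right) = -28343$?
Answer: $\frac{176839}{9} \approx 19649.0$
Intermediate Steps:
$n = - \frac{28316}{9}$ ($n = 3 + \frac{1}{9} \left(-28343\right) = 3 - \frac{28343}{9} = - \frac{28316}{9} \approx -3146.2$)
$l{\left(s,u \right)} = -159 + 3 s + 6 u$ ($l{\left(s,u \right)} = -9 + 3 \left(\left(u + \left(s - 50\right)\right) + u\right) = -9 + 3 \left(\left(u + \left(-50 + s\right)\right) + u\right) = -9 + 3 \left(\left(-50 + s + u\right) + u\right) = -9 + 3 \left(-50 + s + 2 u\right) = -9 + \left(-150 + 3 s + 6 u\right) = -159 + 3 s + 6 u$)
$\left(n + 23500\right) + l{\left(-184,1 \right)} = \left(- \frac{28316}{9} + 23500\right) + \left(-159 + 3 \left(-184\right) + 6 \cdot 1\right) = \frac{183184}{9} - 705 = \frac{176839}{9}$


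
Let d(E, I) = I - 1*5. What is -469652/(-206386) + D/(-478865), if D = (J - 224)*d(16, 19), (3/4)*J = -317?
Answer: 68030515870/29649309567 ≈ 2.2945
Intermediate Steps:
J = -1268/3 (J = (4/3)*(-317) = -1268/3 ≈ -422.67)
d(E, I) = -5 + I (d(E, I) = I - 5 = -5 + I)
D = -27160/3 (D = (-1268/3 - 224)*(-5 + 19) = -1940/3*14 = -27160/3 ≈ -9053.3)
-469652/(-206386) + D/(-478865) = -469652/(-206386) - 27160/3/(-478865) = -469652*(-1/206386) - 27160/3*(-1/478865) = 234826/103193 + 5432/287319 = 68030515870/29649309567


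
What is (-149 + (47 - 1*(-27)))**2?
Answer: 5625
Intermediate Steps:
(-149 + (47 - 1*(-27)))**2 = (-149 + (47 + 27))**2 = (-149 + 74)**2 = (-75)**2 = 5625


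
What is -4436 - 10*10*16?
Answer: -6036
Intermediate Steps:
-4436 - 10*10*16 = -4436 - 100*16 = -4436 - 1600 = -6036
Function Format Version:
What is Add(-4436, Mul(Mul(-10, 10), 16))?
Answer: -6036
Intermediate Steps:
Add(-4436, Mul(Mul(-10, 10), 16)) = Add(-4436, Mul(-100, 16)) = Add(-4436, -1600) = -6036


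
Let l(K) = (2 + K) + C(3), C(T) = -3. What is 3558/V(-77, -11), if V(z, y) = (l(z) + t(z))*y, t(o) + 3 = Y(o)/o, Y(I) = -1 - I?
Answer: 24906/6313 ≈ 3.9452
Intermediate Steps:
t(o) = -3 + (-1 - o)/o
l(K) = -1 + K (l(K) = (2 + K) - 3 = -1 + K)
V(z, y) = y*(-5 + z - 1/z) (V(z, y) = ((-1 + z) + (-4 - 1/z))*y = (-5 + z - 1/z)*y = y*(-5 + z - 1/z))
3558/V(-77, -11) = 3558/(-5*(-11) - 11*(-77) - 1*(-11)/(-77)) = 3558/(55 + 847 - 1*(-11)*(-1/77)) = 3558/(55 + 847 - ⅐) = 3558/(6313/7) = 3558*(7/6313) = 24906/6313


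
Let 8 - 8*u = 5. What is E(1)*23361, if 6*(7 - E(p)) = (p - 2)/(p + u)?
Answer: 1829945/11 ≈ 1.6636e+5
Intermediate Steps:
u = 3/8 (u = 1 - 1/8*5 = 1 - 5/8 = 3/8 ≈ 0.37500)
E(p) = 7 - (-2 + p)/(6*(3/8 + p)) (E(p) = 7 - (p - 2)/(6*(p + 3/8)) = 7 - (-2 + p)/(6*(3/8 + p)))
E(1)*23361 = ((71 + 164*1)/(3*(3 + 8*1)))*23361 = ((71 + 164)/(3*(3 + 8)))*23361 = ((1/3)*235/11)*23361 = ((1/3)*(1/11)*235)*23361 = (235/33)*23361 = 1829945/11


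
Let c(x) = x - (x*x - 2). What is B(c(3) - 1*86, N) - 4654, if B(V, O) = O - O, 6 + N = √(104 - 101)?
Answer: -4654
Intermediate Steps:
N = -6 + √3 (N = -6 + √(104 - 101) = -6 + √3 ≈ -4.2680)
c(x) = 2 + x - x² (c(x) = x - (x² - 2) = x - (-2 + x²) = x + (2 - x²) = 2 + x - x²)
B(V, O) = 0
B(c(3) - 1*86, N) - 4654 = 0 - 4654 = -4654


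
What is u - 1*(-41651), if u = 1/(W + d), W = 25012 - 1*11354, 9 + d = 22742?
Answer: 1515721542/36391 ≈ 41651.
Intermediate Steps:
d = 22733 (d = -9 + 22742 = 22733)
W = 13658 (W = 25012 - 11354 = 13658)
u = 1/36391 (u = 1/(13658 + 22733) = 1/36391 ≈ 2.7479e-5)
u - 1*(-41651) = 1/36391 - 1*(-41651) = 1/36391 + 41651 = 1515721542/36391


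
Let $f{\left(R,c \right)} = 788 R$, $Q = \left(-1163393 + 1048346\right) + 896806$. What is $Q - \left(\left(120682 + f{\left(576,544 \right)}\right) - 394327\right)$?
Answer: $601516$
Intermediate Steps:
$Q = 781759$ ($Q = -115047 + 896806 = 781759$)
$Q - \left(\left(120682 + f{\left(576,544 \right)}\right) - 394327\right) = 781759 - \left(\left(120682 + 788 \cdot 576\right) - 394327\right) = 781759 - \left(\left(120682 + 453888\right) - 394327\right) = 781759 - \left(574570 - 394327\right) = 781759 - 180243 = 601516$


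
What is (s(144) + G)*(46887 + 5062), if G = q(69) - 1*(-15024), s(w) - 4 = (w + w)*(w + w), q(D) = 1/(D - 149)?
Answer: 407163742291/80 ≈ 5.0896e+9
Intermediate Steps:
q(D) = 1/(-149 + D)
s(w) = 4 + 4*w**2 (s(w) = 4 + (w + w)*(w + w) = 4 + (2*w)*(2*w) = 4 + 4*w**2)
G = 1201919/80 (G = 1/(-149 + 69) - 1*(-15024) = 1/(-80) + 15024 = -1/80 + 15024 = 1201919/80 ≈ 15024.)
(s(144) + G)*(46887 + 5062) = ((4 + 4*144**2) + 1201919/80)*(46887 + 5062) = ((4 + 4*20736) + 1201919/80)*51949 = ((4 + 82944) + 1201919/80)*51949 = (82948 + 1201919/80)*51949 = (7837759/80)*51949 = 407163742291/80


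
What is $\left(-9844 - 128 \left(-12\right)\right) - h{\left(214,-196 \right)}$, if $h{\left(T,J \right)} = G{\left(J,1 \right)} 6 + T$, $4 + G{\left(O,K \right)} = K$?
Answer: $-8504$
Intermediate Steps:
$G{\left(O,K \right)} = -4 + K$
$h{\left(T,J \right)} = -18 + T$ ($h{\left(T,J \right)} = \left(-4 + 1\right) 6 + T = \left(-3\right) 6 + T = -18 + T$)
$\left(-9844 - 128 \left(-12\right)\right) - h{\left(214,-196 \right)} = \left(-9844 - 128 \left(-12\right)\right) - \left(-18 + 214\right) = \left(-9844 - -1536\right) - 196 = \left(-9844 + 1536\right) - 196 = -8308 - 196 = -8504$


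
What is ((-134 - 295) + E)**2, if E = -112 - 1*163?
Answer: 495616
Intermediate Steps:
E = -275 (E = -112 - 163 = -275)
((-134 - 295) + E)**2 = ((-134 - 295) - 275)**2 = (-429 - 275)**2 = (-704)**2 = 495616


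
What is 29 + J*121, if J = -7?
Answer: -818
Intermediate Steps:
29 + J*121 = 29 - 7*121 = 29 - 847 = -818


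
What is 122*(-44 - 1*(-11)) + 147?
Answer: -3879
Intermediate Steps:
122*(-44 - 1*(-11)) + 147 = 122*(-44 + 11) + 147 = 122*(-33) + 147 = -4026 + 147 = -3879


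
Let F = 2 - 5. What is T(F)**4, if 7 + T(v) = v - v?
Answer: 2401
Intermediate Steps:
F = -3
T(v) = -7 (T(v) = -7 + (v - v) = -7 + 0 = -7)
T(F)**4 = (-7)**4 = 2401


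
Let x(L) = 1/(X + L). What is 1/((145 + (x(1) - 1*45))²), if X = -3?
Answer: 4/39601 ≈ 0.00010101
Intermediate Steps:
x(L) = 1/(-3 + L)
1/((145 + (x(1) - 1*45))²) = 1/((145 + (1/(-3 + 1) - 1*45))²) = 1/((145 + (1/(-2) - 45))²) = 1/((145 + (-½ - 45))²) = 1/((145 - 91/2)²) = 1/((199/2)²) = 1/(39601/4) = 4/39601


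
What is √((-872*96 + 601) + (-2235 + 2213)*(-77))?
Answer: I*√81417 ≈ 285.34*I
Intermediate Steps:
√((-872*96 + 601) + (-2235 + 2213)*(-77)) = √((-83712 + 601) - 22*(-77)) = √(-83111 + 1694) = √(-81417) = I*√81417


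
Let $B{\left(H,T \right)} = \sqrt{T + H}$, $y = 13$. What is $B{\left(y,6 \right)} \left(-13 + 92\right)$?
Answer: $79 \sqrt{19} \approx 344.35$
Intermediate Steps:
$B{\left(H,T \right)} = \sqrt{H + T}$
$B{\left(y,6 \right)} \left(-13 + 92\right) = \sqrt{13 + 6} \left(-13 + 92\right) = \sqrt{19} \cdot 79 = 79 \sqrt{19}$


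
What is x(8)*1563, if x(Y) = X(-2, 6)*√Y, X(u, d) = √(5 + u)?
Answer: 3126*√6 ≈ 7657.1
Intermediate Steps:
x(Y) = √3*√Y (x(Y) = √(5 - 2)*√Y = √3*√Y)
x(8)*1563 = (√3*√8)*1563 = (√3*(2*√2))*1563 = (2*√6)*1563 = 3126*√6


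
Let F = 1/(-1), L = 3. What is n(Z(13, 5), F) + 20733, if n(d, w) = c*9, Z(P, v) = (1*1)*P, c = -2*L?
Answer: 20679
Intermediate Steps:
c = -6 (c = -2*3 = -6)
Z(P, v) = P (Z(P, v) = 1*P = P)
F = -1
n(d, w) = -54 (n(d, w) = -6*9 = -54)
n(Z(13, 5), F) + 20733 = -54 + 20733 = 20679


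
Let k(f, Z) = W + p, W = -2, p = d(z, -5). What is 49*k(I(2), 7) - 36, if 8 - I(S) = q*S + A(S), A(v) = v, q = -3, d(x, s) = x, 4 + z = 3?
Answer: -183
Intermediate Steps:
z = -1 (z = -4 + 3 = -1)
p = -1
I(S) = 8 + 2*S (I(S) = 8 - (-3*S + S) = 8 - (-2)*S = 8 + 2*S)
k(f, Z) = -3 (k(f, Z) = -2 - 1 = -3)
49*k(I(2), 7) - 36 = 49*(-3) - 36 = -147 - 36 = -183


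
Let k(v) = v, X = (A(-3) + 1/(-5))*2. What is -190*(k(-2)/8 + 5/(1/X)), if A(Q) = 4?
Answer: -14345/2 ≈ -7172.5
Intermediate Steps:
X = 38/5 (X = (4 + 1/(-5))*2 = (4 + 1*(-⅕))*2 = (4 - ⅕)*2 = (19/5)*2 = 38/5 ≈ 7.6000)
-190*(k(-2)/8 + 5/(1/X)) = -190*(-2/8 + 5/(1/(38/5))) = -190*(-2*⅛ + 5/(5/38)) = -190*(-¼ + 5*(38/5)) = -190*(-¼ + 38) = -190*151/4 = -14345/2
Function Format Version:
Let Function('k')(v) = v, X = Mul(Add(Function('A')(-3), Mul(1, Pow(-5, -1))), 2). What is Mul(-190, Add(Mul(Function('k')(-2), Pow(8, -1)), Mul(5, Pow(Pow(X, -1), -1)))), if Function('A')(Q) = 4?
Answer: Rational(-14345, 2) ≈ -7172.5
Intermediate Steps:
X = Rational(38, 5) (X = Mul(Add(4, Mul(1, Pow(-5, -1))), 2) = Mul(Add(4, Mul(1, Rational(-1, 5))), 2) = Mul(Add(4, Rational(-1, 5)), 2) = Mul(Rational(19, 5), 2) = Rational(38, 5) ≈ 7.6000)
Mul(-190, Add(Mul(Function('k')(-2), Pow(8, -1)), Mul(5, Pow(Pow(X, -1), -1)))) = Mul(-190, Add(Mul(-2, Pow(8, -1)), Mul(5, Pow(Pow(Rational(38, 5), -1), -1)))) = Mul(-190, Add(Mul(-2, Rational(1, 8)), Mul(5, Pow(Rational(5, 38), -1)))) = Mul(-190, Add(Rational(-1, 4), Mul(5, Rational(38, 5)))) = Mul(-190, Add(Rational(-1, 4), 38)) = Mul(-190, Rational(151, 4)) = Rational(-14345, 2)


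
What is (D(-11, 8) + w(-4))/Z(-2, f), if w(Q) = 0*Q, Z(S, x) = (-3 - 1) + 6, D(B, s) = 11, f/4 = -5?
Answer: 11/2 ≈ 5.5000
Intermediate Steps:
f = -20 (f = 4*(-5) = -20)
Z(S, x) = 2 (Z(S, x) = -4 + 6 = 2)
w(Q) = 0
(D(-11, 8) + w(-4))/Z(-2, f) = (11 + 0)/2 = 11*(½) = 11/2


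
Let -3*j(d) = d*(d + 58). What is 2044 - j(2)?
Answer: 2084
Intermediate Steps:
j(d) = -d*(58 + d)/3 (j(d) = -d*(d + 58)/3 = -d*(58 + d)/3)
2044 - j(2) = 2044 - (-1)*2*(58 + 2)/3 = 2044 - (-1)*2*60/3 = 2044 - 1*(-40) = 2044 + 40 = 2084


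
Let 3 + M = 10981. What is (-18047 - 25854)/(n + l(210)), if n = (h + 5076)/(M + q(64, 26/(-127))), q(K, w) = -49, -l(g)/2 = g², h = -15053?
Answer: 36907233/74149829 ≈ 0.49774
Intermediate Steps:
M = 10978 (M = -3 + 10981 = 10978)
l(g) = -2*g²
n = -9977/10929 (n = (-15053 + 5076)/(10978 - 49) = -9977/10929 ≈ -0.91289)
(-18047 - 25854)/(n + l(210)) = (-18047 - 25854)/(-9977/10929 - 2*210²) = -43901/(-9977/10929 - 2*44100) = -43901/(-9977/10929 - 88200) = -43901/(-963947777/10929) = -43901*(-10929/963947777) = 36907233/74149829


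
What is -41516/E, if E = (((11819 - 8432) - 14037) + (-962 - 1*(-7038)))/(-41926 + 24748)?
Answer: -356580924/2287 ≈ -1.5592e+5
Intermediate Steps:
E = 2287/8589 (E = ((3387 - 14037) + (-962 + 7038))/(-17178) = (-10650 + 6076)*(-1/17178) = -4574*(-1/17178) = 2287/8589 ≈ 0.26627)
-41516/E = -41516/2287/8589 = -41516*8589/2287 = -356580924/2287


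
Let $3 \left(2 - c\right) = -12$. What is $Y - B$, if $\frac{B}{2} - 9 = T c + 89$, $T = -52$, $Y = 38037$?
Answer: $38465$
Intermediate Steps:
$c = 6$ ($c = 2 - -4 = 2 + 4 = 6$)
$B = -428$ ($B = 18 + 2 \left(\left(-52\right) 6 + 89\right) = 18 + 2 \left(-312 + 89\right) = 18 + 2 \left(-223\right) = 18 - 446 = -428$)
$Y - B = 38037 - -428 = 38037 + 428 = 38465$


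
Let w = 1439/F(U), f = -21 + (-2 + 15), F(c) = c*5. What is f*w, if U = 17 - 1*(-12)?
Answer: -11512/145 ≈ -79.393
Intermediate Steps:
U = 29 (U = 17 + 12 = 29)
F(c) = 5*c
f = -8 (f = -21 + 13 = -8)
w = 1439/145 (w = 1439/((5*29)) = 1439/145 ≈ 9.9241)
f*w = -8*1439/145 = -11512/145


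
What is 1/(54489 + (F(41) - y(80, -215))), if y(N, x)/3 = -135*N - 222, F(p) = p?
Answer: 1/87596 ≈ 1.1416e-5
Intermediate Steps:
y(N, x) = -666 - 405*N (y(N, x) = 3*(-135*N - 222) = 3*(-222 - 135*N) = -666 - 405*N)
1/(54489 + (F(41) - y(80, -215))) = 1/(54489 + (41 - (-666 - 405*80))) = 1/(54489 + (41 - (-666 - 32400))) = 1/(54489 + (41 - 1*(-33066))) = 1/(54489 + (41 + 33066)) = 1/(54489 + 33107) = 1/87596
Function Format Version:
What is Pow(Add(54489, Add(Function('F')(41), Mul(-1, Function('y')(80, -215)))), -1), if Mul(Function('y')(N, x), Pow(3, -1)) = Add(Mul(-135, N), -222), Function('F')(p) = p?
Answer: Rational(1, 87596) ≈ 1.1416e-5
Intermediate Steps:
Function('y')(N, x) = Add(-666, Mul(-405, N)) (Function('y')(N, x) = Mul(3, Add(Mul(-135, N), -222)) = Mul(3, Add(-222, Mul(-135, N))) = Add(-666, Mul(-405, N)))
Pow(Add(54489, Add(Function('F')(41), Mul(-1, Function('y')(80, -215)))), -1) = Pow(Add(54489, Add(41, Mul(-1, Add(-666, Mul(-405, 80))))), -1) = Pow(Add(54489, Add(41, Mul(-1, Add(-666, -32400)))), -1) = Pow(Add(54489, Add(41, Mul(-1, -33066))), -1) = Pow(Add(54489, Add(41, 33066)), -1) = Pow(Add(54489, 33107), -1) = Pow(87596, -1) = Rational(1, 87596)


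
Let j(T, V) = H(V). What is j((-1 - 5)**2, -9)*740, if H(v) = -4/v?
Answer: 2960/9 ≈ 328.89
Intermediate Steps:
j(T, V) = -4/V
j((-1 - 5)**2, -9)*740 = -4/(-9)*740 = -4*(-1/9)*740 = (4/9)*740 = 2960/9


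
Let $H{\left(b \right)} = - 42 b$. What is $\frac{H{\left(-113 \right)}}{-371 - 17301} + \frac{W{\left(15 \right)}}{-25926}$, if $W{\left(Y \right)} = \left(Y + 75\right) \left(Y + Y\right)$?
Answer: $- \frac{14229933}{38180356} \approx -0.3727$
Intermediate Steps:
$W{\left(Y \right)} = 2 Y \left(75 + Y\right)$ ($W{\left(Y \right)} = \left(75 + Y\right) 2 Y = 2 Y \left(75 + Y\right)$)
$\frac{H{\left(-113 \right)}}{-371 - 17301} + \frac{W{\left(15 \right)}}{-25926} = \frac{\left(-42\right) \left(-113\right)}{-371 - 17301} + \frac{2 \cdot 15 \left(75 + 15\right)}{-25926} = \frac{4746}{-371 - 17301} + 2 \cdot 15 \cdot 90 \left(- \frac{1}{25926}\right) = \frac{4746}{-17672} + 2700 \left(- \frac{1}{25926}\right) = 4746 \left(- \frac{1}{17672}\right) - \frac{450}{4321} = - \frac{2373}{8836} - \frac{450}{4321} = - \frac{14229933}{38180356}$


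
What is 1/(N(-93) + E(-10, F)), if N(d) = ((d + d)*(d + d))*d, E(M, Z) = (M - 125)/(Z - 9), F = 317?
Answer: -308/990967959 ≈ -3.1081e-7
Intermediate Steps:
E(M, Z) = (-125 + M)/(-9 + Z)
N(d) = 4*d³ (N(d) = ((2*d)*(2*d))*d = (4*d²)*d = 4*d³)
1/(N(-93) + E(-10, F)) = 1/(4*(-93)³ + (-125 - 10)/(-9 + 317)) = 1/(4*(-804357) - 135/308) = 1/(-3217428 + (1/308)*(-135)) = 1/(-3217428 - 135/308) = 1/(-990967959/308) = -308/990967959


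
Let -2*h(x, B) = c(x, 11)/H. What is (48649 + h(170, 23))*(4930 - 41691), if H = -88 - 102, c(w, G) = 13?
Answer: -679587115713/380 ≈ -1.7884e+9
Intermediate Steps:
H = -190
h(x, B) = 13/380 (h(x, B) = -13/(2*(-190)) = -13*(-1)/(2*190) = -1/2*(-13/190) = 13/380)
(48649 + h(170, 23))*(4930 - 41691) = (48649 + 13/380)*(4930 - 41691) = (18486633/380)*(-36761) = -679587115713/380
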